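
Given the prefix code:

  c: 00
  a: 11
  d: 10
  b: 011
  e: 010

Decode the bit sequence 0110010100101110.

Read left to right; each codeword is recognised as soon as it completes (prefix code):
  011→b | 00→c | 10→d | 10→d | 010→e | 11→a | 10→d
Decoded message: bcddead

bcddead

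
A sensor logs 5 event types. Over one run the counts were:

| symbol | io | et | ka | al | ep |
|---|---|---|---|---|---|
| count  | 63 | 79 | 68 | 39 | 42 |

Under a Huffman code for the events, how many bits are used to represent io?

Repeatedly merge the two smallest:
al(39) + ep(42) → 81
io(63) + ka(68) → 131
et(79) + 81 → 160
131 + 160 → 291
io's leaf is at depth 2, giving a 2-bit codeword.

2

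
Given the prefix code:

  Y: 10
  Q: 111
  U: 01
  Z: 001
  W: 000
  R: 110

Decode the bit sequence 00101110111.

ZURQ

Read left to right; each codeword is recognised as soon as it completes (prefix code):
  001→Z | 01→U | 110→R | 111→Q
Decoded message: ZURQ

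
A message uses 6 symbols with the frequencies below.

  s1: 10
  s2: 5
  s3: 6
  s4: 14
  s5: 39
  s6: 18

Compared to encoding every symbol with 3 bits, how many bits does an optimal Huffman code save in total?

Fixed-length: 3 bits × 92 symbols = 276 bits.
Huffman merges:
s2(5) + s3(6) → 11
s1(10) + 11 → 21
s4(14) + s6(18) → 32
21 + 32 → 53
s5(39) + 53 → 92
Huffman total = 11 + 21 + 32 + 53 + 92 = 209 bits.
Saving = 276 − 209 = 67 bits.

67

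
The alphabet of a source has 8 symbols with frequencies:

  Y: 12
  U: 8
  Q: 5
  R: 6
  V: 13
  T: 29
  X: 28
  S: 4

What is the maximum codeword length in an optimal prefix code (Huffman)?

Merge the two lowest-weight nodes at each step:
combine S(4), Q(5) → 9
combine R(6), U(8) → 14
combine 9, Y(12) → 21
combine V(13), 14 → 27
combine 21, 27 → 48
combine X(28), T(29) → 57
combine 48, 57 → 105
Maximum depth reached is 4.

4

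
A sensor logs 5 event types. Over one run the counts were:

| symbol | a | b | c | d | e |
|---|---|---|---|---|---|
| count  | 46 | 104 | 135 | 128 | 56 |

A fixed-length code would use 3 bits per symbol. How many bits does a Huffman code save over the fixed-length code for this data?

Fixed-length: 3 bits × 469 symbols = 1407 bits.
Huffman merges:
a(46) + e(56) → 102
102 + b(104) → 206
d(128) + c(135) → 263
206 + 263 → 469
Huffman total = 102 + 206 + 263 + 469 = 1040 bits.
Saving = 1407 − 1040 = 367 bits.

367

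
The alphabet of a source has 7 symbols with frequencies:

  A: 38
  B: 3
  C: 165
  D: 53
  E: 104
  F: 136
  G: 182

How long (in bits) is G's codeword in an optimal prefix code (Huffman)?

Huffman merges, smallest pair first:
merge B(3) and A(38): 41
merge 41 and D(53): 94
merge 94 and E(104): 198
merge F(136) and C(165): 301
merge G(182) and 198: 380
merge 301 and 380: 681
The subtree containing G is merged 2 times, so code length = 2.

2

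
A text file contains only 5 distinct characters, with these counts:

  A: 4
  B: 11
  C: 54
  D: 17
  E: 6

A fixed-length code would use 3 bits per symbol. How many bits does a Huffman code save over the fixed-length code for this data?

Fixed-length: 3 bits × 92 symbols = 276 bits.
Huffman merges:
combine A(4), E(6) → 10
combine 10, B(11) → 21
combine D(17), 21 → 38
combine 38, C(54) → 92
Huffman total = 10 + 21 + 38 + 92 = 161 bits.
Saving = 276 − 161 = 115 bits.

115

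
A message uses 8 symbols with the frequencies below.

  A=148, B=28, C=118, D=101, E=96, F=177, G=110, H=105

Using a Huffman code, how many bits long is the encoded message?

2596

Greedily combine the two least-frequent nodes:
merge B(28) and E(96): 124
merge D(101) and H(105): 206
merge G(110) and C(118): 228
merge 124 and A(148): 272
merge F(177) and 206: 383
merge 228 and 272: 500
merge 383 and 500: 883
Total encoded bits = sum of merged weights = 124 + 206 + 228 + 272 + 383 + 500 + 883 = 2596.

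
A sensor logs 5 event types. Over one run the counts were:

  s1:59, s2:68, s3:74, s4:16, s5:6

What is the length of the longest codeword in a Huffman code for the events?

3

Merge the two lowest-weight nodes at each step:
merge s5(6) and s4(16): 22
merge 22 and s1(59): 81
merge s2(68) and s3(74): 142
merge 81 and 142: 223
Maximum depth reached is 3.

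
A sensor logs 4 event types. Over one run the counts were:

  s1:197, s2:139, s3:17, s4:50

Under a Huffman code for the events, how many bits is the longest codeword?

Merge the two lowest-weight nodes at each step:
combine s3(17), s4(50) → 67
combine 67, s2(139) → 206
combine s1(197), 206 → 403
Maximum depth reached is 3.

3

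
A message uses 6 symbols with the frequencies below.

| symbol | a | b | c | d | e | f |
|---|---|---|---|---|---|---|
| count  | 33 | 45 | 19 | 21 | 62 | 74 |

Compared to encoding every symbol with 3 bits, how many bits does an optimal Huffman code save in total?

141

Fixed-length: 3 bits × 254 symbols = 762 bits.
Huffman merges:
merge c(19) and d(21): 40
merge a(33) and 40: 73
merge b(45) and e(62): 107
merge 73 and f(74): 147
merge 107 and 147: 254
Huffman total = 40 + 73 + 107 + 147 + 254 = 621 bits.
Saving = 762 − 621 = 141 bits.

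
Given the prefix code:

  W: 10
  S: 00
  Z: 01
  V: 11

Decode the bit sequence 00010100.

SZZS

Read left to right; each codeword is recognised as soon as it completes (prefix code):
  00→S | 01→Z | 01→Z | 00→S
Decoded message: SZZS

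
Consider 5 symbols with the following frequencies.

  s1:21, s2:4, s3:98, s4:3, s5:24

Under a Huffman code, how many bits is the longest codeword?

Merge the two lowest-weight nodes at each step:
s4(3) + s2(4) → 7
7 + s1(21) → 28
s5(24) + 28 → 52
52 + s3(98) → 150
The first pair merged (s4, s2) ends up deepest, at depth 4.

4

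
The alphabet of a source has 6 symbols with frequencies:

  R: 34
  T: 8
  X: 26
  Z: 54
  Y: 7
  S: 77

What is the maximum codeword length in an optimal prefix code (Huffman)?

Merge the two lowest-weight nodes at each step:
merge Y(7) and T(8): 15
merge 15 and X(26): 41
merge R(34) and 41: 75
merge Z(54) and 75: 129
merge S(77) and 129: 206
The rarest symbols sit at the bottom; the longest codeword is 5 bits.

5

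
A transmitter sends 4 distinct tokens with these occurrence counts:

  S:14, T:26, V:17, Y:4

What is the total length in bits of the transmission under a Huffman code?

114

Build the Huffman tree bottom-up:
merge Y(4) and S(14): 18
merge V(17) and 18: 35
merge T(26) and 35: 61
Each symbol's bit-cost is frequency × depth; summing gives 114 bits (equivalently 18 + 35 + 61).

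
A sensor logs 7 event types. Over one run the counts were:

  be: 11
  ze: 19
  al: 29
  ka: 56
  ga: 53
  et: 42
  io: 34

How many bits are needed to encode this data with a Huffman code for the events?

Greedily combine the two least-frequent nodes:
merge be(11) and ze(19): 30
merge al(29) and 30: 59
merge io(34) and et(42): 76
merge ga(53) and ka(56): 109
merge 59 and 76: 135
merge 109 and 135: 244
The encoded length is the sum of every internal node's weight: 30 + 59 + 76 + 109 + 135 + 244 = 653 bits.

653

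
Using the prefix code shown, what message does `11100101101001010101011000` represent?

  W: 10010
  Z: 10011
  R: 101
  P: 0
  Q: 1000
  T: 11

TWTPWRPRQ

Read left to right; each codeword is recognised as soon as it completes (prefix code):
  11→T | 10010→W | 11→T | 0→P | 10010→W | 101→R | 0→P | 101→R | 1000→Q
Decoded message: TWTPWRPRQ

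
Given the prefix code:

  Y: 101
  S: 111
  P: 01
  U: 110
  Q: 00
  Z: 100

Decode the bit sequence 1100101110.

Read left to right; each codeword is recognised as soon as it completes (prefix code):
  110→U | 01→P | 01→P | 110→U
Decoded message: UPPU

UPPU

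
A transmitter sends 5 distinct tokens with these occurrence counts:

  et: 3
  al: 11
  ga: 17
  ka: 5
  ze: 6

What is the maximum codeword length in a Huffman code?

Merge the two lowest-weight nodes at each step:
merge et(3) and ka(5): 8
merge ze(6) and 8: 14
merge al(11) and 14: 25
merge ga(17) and 25: 42
Maximum depth reached is 4.

4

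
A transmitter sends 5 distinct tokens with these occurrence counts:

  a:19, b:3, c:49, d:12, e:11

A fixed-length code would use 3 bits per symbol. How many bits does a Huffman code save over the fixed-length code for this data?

Fixed-length: 3 bits × 94 symbols = 282 bits.
Huffman merges:
merge b(3) and e(11): 14
merge d(12) and 14: 26
merge a(19) and 26: 45
merge 45 and c(49): 94
Huffman total = 14 + 26 + 45 + 94 = 179 bits.
Saving = 282 − 179 = 103 bits.

103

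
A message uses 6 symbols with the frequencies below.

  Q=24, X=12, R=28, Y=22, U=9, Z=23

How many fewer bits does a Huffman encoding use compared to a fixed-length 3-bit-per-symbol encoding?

Fixed-length: 3 bits × 118 symbols = 354 bits.
Huffman merges:
combine U(9), X(12) → 21
combine 21, Y(22) → 43
combine Z(23), Q(24) → 47
combine R(28), 43 → 71
combine 47, 71 → 118
Huffman total = 21 + 43 + 47 + 71 + 118 = 300 bits.
Saving = 354 − 300 = 54 bits.

54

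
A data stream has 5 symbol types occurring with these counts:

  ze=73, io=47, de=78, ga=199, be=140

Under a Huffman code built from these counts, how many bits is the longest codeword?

Merge the two lowest-weight nodes at each step:
io(47) + ze(73) → 120
de(78) + 120 → 198
be(140) + 198 → 338
ga(199) + 338 → 537
Maximum depth reached is 4.

4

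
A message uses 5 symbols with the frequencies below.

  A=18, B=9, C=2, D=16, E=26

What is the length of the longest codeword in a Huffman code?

3

Merge the two lowest-weight nodes at each step:
merge C(2) and B(9): 11
merge 11 and D(16): 27
merge A(18) and E(26): 44
merge 27 and 44: 71
The rarest symbols sit at the bottom; the longest codeword is 3 bits.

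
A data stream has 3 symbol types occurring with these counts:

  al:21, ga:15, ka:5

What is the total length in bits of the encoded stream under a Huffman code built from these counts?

61

Build the Huffman tree bottom-up:
combine ka(5), ga(15) → 20
combine 20, al(21) → 41
Each symbol's bit-cost is frequency × depth; summing gives 61 bits (equivalently 20 + 41).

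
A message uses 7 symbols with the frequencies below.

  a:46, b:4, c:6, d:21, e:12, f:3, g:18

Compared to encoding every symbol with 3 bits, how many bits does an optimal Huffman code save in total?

Fixed-length: 3 bits × 110 symbols = 330 bits.
Huffman merges:
f(3) + b(4) → 7
c(6) + 7 → 13
e(12) + 13 → 25
g(18) + d(21) → 39
25 + 39 → 64
a(46) + 64 → 110
Huffman total = 7 + 13 + 25 + 39 + 64 + 110 = 258 bits.
Saving = 330 − 258 = 72 bits.

72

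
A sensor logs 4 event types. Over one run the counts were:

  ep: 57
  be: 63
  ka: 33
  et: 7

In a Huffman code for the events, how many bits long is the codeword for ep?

2

Repeatedly merge the two smallest:
combine et(7), ka(33) → 40
combine 40, ep(57) → 97
combine be(63), 97 → 160
ep's leaf is at depth 2, giving a 2-bit codeword.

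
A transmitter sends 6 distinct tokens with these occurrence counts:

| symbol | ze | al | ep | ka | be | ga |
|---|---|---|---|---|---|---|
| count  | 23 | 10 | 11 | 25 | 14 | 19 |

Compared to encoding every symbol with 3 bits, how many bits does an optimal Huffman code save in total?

48

Fixed-length: 3 bits × 102 symbols = 306 bits.
Huffman merges:
merge al(10) and ep(11): 21
merge be(14) and ga(19): 33
merge 21 and ze(23): 44
merge ka(25) and 33: 58
merge 44 and 58: 102
Huffman total = 21 + 33 + 44 + 58 + 102 = 258 bits.
Saving = 306 − 258 = 48 bits.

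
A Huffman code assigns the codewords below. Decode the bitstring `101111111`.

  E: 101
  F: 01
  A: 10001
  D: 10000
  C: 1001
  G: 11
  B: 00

Read left to right; each codeword is recognised as soon as it completes (prefix code):
  101→E | 11→G | 11→G | 11→G
Decoded message: EGGG

EGGG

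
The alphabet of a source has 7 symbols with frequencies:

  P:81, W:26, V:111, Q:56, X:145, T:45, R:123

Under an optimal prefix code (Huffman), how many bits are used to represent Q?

Build the tree from the bottom:
W(26) + T(45) → 71
Q(56) + 71 → 127
P(81) + V(111) → 192
R(123) + 127 → 250
X(145) + 192 → 337
250 + 337 → 587
Q's leaf is at depth 3, giving a 3-bit codeword.

3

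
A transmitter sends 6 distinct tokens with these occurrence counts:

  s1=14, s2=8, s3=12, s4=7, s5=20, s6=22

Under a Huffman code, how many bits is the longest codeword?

Merge the two lowest-weight nodes at each step:
merge s4(7) and s2(8): 15
merge s3(12) and s1(14): 26
merge 15 and s5(20): 35
merge s6(22) and 26: 48
merge 35 and 48: 83
Maximum depth reached is 3.

3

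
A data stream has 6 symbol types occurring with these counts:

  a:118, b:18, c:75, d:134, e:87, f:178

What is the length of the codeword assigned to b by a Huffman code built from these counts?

Repeatedly merge the two smallest:
b(18) + c(75) → 93
e(87) + 93 → 180
a(118) + d(134) → 252
f(178) + 180 → 358
252 + 358 → 610
b's leaf is at depth 4, giving a 4-bit codeword.

4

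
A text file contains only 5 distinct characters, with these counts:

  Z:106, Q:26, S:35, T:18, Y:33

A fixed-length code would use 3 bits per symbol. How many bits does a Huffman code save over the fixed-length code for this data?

212

Fixed-length: 3 bits × 218 symbols = 654 bits.
Huffman merges:
T(18) + Q(26) → 44
Y(33) + S(35) → 68
44 + 68 → 112
Z(106) + 112 → 218
Huffman total = 44 + 68 + 112 + 218 = 442 bits.
Saving = 654 − 442 = 212 bits.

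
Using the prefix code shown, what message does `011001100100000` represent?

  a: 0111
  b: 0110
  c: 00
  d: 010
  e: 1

bbdcc

Read left to right; each codeword is recognised as soon as it completes (prefix code):
  0110→b | 0110→b | 010→d | 00→c | 00→c
Decoded message: bbdcc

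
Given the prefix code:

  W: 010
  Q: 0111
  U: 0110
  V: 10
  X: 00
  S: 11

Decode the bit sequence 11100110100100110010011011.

Read left to right; each codeword is recognised as soon as it completes (prefix code):
  11→S | 10→V | 0110→U | 10→V | 010→W | 0110→U | 010→W | 0110→U | 11→S
Decoded message: SVUVWUWUS

SVUVWUWUS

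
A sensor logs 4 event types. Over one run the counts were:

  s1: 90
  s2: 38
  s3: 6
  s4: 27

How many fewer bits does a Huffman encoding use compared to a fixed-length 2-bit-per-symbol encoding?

Fixed-length: 2 bits × 161 symbols = 322 bits.
Huffman merges:
merge s3(6) and s4(27): 33
merge 33 and s2(38): 71
merge 71 and s1(90): 161
Huffman total = 33 + 71 + 161 = 265 bits.
Saving = 322 − 265 = 57 bits.

57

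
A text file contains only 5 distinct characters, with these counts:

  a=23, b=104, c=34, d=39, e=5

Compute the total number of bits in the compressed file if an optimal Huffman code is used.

Build the Huffman tree bottom-up:
merge e(5) and a(23): 28
merge 28 and c(34): 62
merge d(39) and 62: 101
merge 101 and b(104): 205
Each symbol's bit-cost is frequency × depth; summing gives 396 bits (equivalently 28 + 62 + 101 + 205).

396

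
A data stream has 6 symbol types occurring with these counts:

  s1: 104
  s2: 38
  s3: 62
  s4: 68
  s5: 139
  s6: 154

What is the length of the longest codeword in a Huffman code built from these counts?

Merge the two lowest-weight nodes at each step:
s2(38) + s3(62) → 100
s4(68) + 100 → 168
s1(104) + s5(139) → 243
s6(154) + 168 → 322
243 + 322 → 565
The first pair merged (s2, s3) ends up deepest, at depth 4.

4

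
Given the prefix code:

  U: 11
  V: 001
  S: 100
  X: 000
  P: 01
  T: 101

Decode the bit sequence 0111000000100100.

Read left to right; each codeword is recognised as soon as it completes (prefix code):
  01→P | 11→U | 000→X | 000→X | 100→S | 100→S
Decoded message: PUXXSS

PUXXSS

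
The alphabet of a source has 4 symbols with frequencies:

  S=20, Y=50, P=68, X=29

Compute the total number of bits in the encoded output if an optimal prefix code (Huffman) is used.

315

Greedily combine the two least-frequent nodes:
S(20) + X(29) → 49
49 + Y(50) → 99
P(68) + 99 → 167
Total encoded bits = sum of merged weights = 49 + 99 + 167 = 315.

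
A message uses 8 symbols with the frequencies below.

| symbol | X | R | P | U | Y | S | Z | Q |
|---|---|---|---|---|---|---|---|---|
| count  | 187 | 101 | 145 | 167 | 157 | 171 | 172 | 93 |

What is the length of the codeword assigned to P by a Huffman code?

3

Build the tree from the bottom:
combine Q(93), R(101) → 194
combine P(145), Y(157) → 302
combine U(167), S(171) → 338
combine Z(172), X(187) → 359
combine 194, 302 → 496
combine 338, 359 → 697
combine 496, 697 → 1193
P sits 3 levels below the root, so its codeword is 3 bits.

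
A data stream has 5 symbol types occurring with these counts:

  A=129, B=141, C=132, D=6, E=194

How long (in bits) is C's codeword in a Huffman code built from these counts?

Build the tree from the bottom:
merge D(6) and A(129): 135
merge C(132) and 135: 267
merge B(141) and E(194): 335
merge 267 and 335: 602
C's leaf is at depth 2, giving a 2-bit codeword.

2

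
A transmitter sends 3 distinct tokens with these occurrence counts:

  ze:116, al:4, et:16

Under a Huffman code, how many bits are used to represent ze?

Repeatedly merge the two smallest:
merge al(4) and et(16): 20
merge 20 and ze(116): 136
ze is a child of the root — depth 1, so its codeword is a single bit.

1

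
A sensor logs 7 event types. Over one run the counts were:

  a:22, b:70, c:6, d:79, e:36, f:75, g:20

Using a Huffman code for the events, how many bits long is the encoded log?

Build the Huffman tree bottom-up:
merge c(6) and g(20): 26
merge a(22) and 26: 48
merge e(36) and 48: 84
merge b(70) and f(75): 145
merge d(79) and 84: 163
merge 145 and 163: 308
The encoded length is the sum of every internal node's weight: 26 + 48 + 84 + 145 + 163 + 308 = 774 bits.

774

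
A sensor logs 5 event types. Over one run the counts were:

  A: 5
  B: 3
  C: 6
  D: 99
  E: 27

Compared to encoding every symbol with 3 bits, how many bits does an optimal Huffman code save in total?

Fixed-length: 3 bits × 140 symbols = 420 bits.
Huffman merges:
combine B(3), A(5) → 8
combine C(6), 8 → 14
combine 14, E(27) → 41
combine 41, D(99) → 140
Huffman total = 8 + 14 + 41 + 140 = 203 bits.
Saving = 420 − 203 = 217 bits.

217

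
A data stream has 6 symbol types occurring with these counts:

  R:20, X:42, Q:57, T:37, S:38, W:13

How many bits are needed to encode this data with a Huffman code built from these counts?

517

Greedily combine the two least-frequent nodes:
W(13) + R(20) → 33
33 + T(37) → 70
S(38) + X(42) → 80
Q(57) + 70 → 127
80 + 127 → 207
The encoded length is the sum of every internal node's weight: 33 + 70 + 80 + 127 + 207 = 517 bits.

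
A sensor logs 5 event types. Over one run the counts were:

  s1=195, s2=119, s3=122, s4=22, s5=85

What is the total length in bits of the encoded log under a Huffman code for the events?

Build the Huffman tree bottom-up:
s4(22) + s5(85) → 107
107 + s2(119) → 226
s3(122) + s1(195) → 317
226 + 317 → 543
The encoded length is the sum of every internal node's weight: 107 + 226 + 317 + 543 = 1193 bits.

1193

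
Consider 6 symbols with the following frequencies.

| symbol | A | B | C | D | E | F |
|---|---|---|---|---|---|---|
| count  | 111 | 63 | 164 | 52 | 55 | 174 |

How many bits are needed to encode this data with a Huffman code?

1515

Merge the two smallest weights repeatedly:
merge D(52) and E(55): 107
merge B(63) and 107: 170
merge A(111) and C(164): 275
merge 170 and F(174): 344
merge 275 and 344: 619
Each symbol's bit-cost is frequency × depth; summing gives 1515 bits (equivalently 107 + 170 + 275 + 344 + 619).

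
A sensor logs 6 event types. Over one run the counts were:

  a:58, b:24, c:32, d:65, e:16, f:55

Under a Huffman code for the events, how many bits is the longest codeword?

Merge the two lowest-weight nodes at each step:
e(16) + b(24) → 40
c(32) + 40 → 72
f(55) + a(58) → 113
d(65) + 72 → 137
113 + 137 → 250
The first pair merged (e, b) ends up deepest, at depth 4.

4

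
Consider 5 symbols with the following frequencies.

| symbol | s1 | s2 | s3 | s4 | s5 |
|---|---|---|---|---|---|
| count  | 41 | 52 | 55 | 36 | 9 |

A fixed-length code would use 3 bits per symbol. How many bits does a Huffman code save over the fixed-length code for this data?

Fixed-length: 3 bits × 193 symbols = 579 bits.
Huffman merges:
s5(9) + s4(36) → 45
s1(41) + 45 → 86
s2(52) + s3(55) → 107
86 + 107 → 193
Huffman total = 45 + 86 + 107 + 193 = 431 bits.
Saving = 579 − 431 = 148 bits.

148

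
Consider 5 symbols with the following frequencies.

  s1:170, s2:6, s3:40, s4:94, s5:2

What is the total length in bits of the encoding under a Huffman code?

Merge the two smallest weights repeatedly:
merge s5(2) and s2(6): 8
merge 8 and s3(40): 48
merge 48 and s4(94): 142
merge 142 and s1(170): 312
Each symbol's bit-cost is frequency × depth; summing gives 510 bits (equivalently 8 + 48 + 142 + 312).

510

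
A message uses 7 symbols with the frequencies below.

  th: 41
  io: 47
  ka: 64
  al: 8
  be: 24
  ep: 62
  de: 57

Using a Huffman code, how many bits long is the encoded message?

815

Merge the two smallest weights repeatedly:
combine al(8), be(24) → 32
combine 32, th(41) → 73
combine io(47), de(57) → 104
combine ep(62), ka(64) → 126
combine 73, 104 → 177
combine 126, 177 → 303
Each symbol's bit-cost is frequency × depth; summing gives 815 bits (equivalently 32 + 73 + 104 + 126 + 177 + 303).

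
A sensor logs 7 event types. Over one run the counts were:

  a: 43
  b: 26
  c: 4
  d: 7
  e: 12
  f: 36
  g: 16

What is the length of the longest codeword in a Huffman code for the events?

5

Merge the two lowest-weight nodes at each step:
merge c(4) and d(7): 11
merge 11 and e(12): 23
merge g(16) and 23: 39
merge b(26) and f(36): 62
merge 39 and a(43): 82
merge 62 and 82: 144
The first pair merged (c, d) ends up deepest, at depth 5.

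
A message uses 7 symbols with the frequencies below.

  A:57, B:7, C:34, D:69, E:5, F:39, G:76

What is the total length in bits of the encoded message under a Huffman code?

717

Merge the two smallest weights repeatedly:
E(5) + B(7) → 12
12 + C(34) → 46
F(39) + 46 → 85
A(57) + D(69) → 126
G(76) + 85 → 161
126 + 161 → 287
The encoded length is the sum of every internal node's weight: 12 + 46 + 85 + 126 + 161 + 287 = 717 bits.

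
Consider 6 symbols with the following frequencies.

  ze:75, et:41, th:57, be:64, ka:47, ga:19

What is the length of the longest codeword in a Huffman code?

Merge the two lowest-weight nodes at each step:
merge ga(19) and et(41): 60
merge ka(47) and th(57): 104
merge 60 and be(64): 124
merge ze(75) and 104: 179
merge 124 and 179: 303
Maximum depth reached is 3.

3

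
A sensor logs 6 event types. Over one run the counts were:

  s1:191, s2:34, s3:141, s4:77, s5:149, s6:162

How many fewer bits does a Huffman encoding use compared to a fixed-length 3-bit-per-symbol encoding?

Fixed-length: 3 bits × 754 symbols = 2262 bits.
Huffman merges:
merge s2(34) and s4(77): 111
merge 111 and s3(141): 252
merge s5(149) and s6(162): 311
merge s1(191) and 252: 443
merge 311 and 443: 754
Huffman total = 111 + 252 + 311 + 443 + 754 = 1871 bits.
Saving = 2262 − 1871 = 391 bits.

391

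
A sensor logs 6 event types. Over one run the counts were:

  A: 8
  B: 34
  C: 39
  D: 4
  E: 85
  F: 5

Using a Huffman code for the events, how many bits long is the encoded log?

342

Build the Huffman tree bottom-up:
D(4) + F(5) → 9
A(8) + 9 → 17
17 + B(34) → 51
C(39) + 51 → 90
E(85) + 90 → 175
Each symbol's bit-cost is frequency × depth; summing gives 342 bits (equivalently 9 + 17 + 51 + 90 + 175).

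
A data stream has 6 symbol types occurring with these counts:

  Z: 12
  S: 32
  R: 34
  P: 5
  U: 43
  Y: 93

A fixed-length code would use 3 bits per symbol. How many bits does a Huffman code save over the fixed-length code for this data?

Fixed-length: 3 bits × 219 symbols = 657 bits.
Huffman merges:
P(5) + Z(12) → 17
17 + S(32) → 49
R(34) + U(43) → 77
49 + 77 → 126
Y(93) + 126 → 219
Huffman total = 17 + 49 + 77 + 126 + 219 = 488 bits.
Saving = 657 − 488 = 169 bits.

169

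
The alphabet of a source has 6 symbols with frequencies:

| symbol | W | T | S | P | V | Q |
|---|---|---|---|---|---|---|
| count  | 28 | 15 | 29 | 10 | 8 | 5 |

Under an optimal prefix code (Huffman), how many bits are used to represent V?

4

Repeatedly merge the two smallest:
Q(5) + V(8) → 13
P(10) + 13 → 23
T(15) + 23 → 38
W(28) + S(29) → 57
38 + 57 → 95
V's leaf is at depth 4, giving a 4-bit codeword.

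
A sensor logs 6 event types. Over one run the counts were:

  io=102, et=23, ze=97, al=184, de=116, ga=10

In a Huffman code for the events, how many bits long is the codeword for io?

Huffman merges, smallest pair first:
combine ga(10), et(23) → 33
combine 33, ze(97) → 130
combine io(102), de(116) → 218
combine 130, al(184) → 314
combine 218, 314 → 532
io sits 2 levels below the root, so its codeword is 2 bits.

2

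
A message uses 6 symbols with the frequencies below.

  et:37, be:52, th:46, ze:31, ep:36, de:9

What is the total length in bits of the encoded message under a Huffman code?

Build the Huffman tree bottom-up:
combine de(9), ze(31) → 40
combine ep(36), et(37) → 73
combine 40, th(46) → 86
combine be(52), 73 → 125
combine 86, 125 → 211
The encoded length is the sum of every internal node's weight: 40 + 73 + 86 + 125 + 211 = 535 bits.

535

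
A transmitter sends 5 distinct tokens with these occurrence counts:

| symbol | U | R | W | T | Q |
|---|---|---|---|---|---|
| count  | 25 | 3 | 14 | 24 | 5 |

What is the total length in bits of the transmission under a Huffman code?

147

Greedily combine the two least-frequent nodes:
merge R(3) and Q(5): 8
merge 8 and W(14): 22
merge 22 and T(24): 46
merge U(25) and 46: 71
Each symbol's bit-cost is frequency × depth; summing gives 147 bits (equivalently 8 + 22 + 46 + 71).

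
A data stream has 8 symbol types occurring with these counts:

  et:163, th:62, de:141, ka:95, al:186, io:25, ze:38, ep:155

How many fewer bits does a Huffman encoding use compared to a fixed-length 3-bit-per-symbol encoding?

161

Fixed-length: 3 bits × 865 symbols = 2595 bits.
Huffman merges:
io(25) + ze(38) → 63
th(62) + 63 → 125
ka(95) + 125 → 220
de(141) + ep(155) → 296
et(163) + al(186) → 349
220 + 296 → 516
349 + 516 → 865
Huffman total = 63 + 125 + 220 + 296 + 349 + 516 + 865 = 2434 bits.
Saving = 2595 − 2434 = 161 bits.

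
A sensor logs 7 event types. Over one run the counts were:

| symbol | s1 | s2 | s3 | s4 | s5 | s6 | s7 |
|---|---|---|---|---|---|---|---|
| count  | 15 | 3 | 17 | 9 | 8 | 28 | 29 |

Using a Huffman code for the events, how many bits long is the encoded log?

Merge the two smallest weights repeatedly:
combine s2(3), s5(8) → 11
combine s4(9), 11 → 20
combine s1(15), s3(17) → 32
combine 20, s6(28) → 48
combine s7(29), 32 → 61
combine 48, 61 → 109
Total encoded bits = sum of merged weights = 11 + 20 + 32 + 48 + 61 + 109 = 281.

281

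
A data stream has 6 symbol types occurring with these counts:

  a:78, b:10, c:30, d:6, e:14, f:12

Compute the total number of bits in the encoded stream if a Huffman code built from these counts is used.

Merge the two smallest weights repeatedly:
d(6) + b(10) → 16
f(12) + e(14) → 26
16 + 26 → 42
c(30) + 42 → 72
72 + a(78) → 150
Each symbol's bit-cost is frequency × depth; summing gives 306 bits (equivalently 16 + 26 + 42 + 72 + 150).

306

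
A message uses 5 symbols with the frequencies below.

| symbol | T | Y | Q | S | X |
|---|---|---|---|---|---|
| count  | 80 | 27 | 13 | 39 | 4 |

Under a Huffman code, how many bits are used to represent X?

4

Repeatedly merge the two smallest:
combine X(4), Q(13) → 17
combine 17, Y(27) → 44
combine S(39), 44 → 83
combine T(80), 83 → 163
X sits 4 levels below the root, so its codeword is 4 bits.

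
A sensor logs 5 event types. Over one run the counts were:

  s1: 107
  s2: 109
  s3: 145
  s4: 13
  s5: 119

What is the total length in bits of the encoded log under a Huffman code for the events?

1106

Greedily combine the two least-frequent nodes:
s4(13) + s1(107) → 120
s2(109) + s5(119) → 228
120 + s3(145) → 265
228 + 265 → 493
Total encoded bits = sum of merged weights = 120 + 228 + 265 + 493 = 1106.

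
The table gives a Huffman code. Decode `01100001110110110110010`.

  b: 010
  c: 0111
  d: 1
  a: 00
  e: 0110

Read left to right; each codeword is recognised as soon as it completes (prefix code):
  0110→e | 00→a | 0111→c | 0110→e | 1→d | 1→d | 0110→e | 010→b
Decoded message: eaceddeb

eaceddeb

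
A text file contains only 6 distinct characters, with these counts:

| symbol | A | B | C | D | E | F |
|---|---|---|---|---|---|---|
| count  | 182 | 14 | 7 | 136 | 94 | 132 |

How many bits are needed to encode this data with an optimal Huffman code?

1266

Greedily combine the two least-frequent nodes:
C(7) + B(14) → 21
21 + E(94) → 115
115 + F(132) → 247
D(136) + A(182) → 318
247 + 318 → 565
Each symbol's bit-cost is frequency × depth; summing gives 1266 bits (equivalently 21 + 115 + 247 + 318 + 565).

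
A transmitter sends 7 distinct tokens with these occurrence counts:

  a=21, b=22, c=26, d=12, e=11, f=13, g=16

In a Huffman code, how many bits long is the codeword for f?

3

Huffman merges, smallest pair first:
e(11) + d(12) → 23
f(13) + g(16) → 29
a(21) + b(22) → 43
23 + c(26) → 49
29 + 43 → 72
49 + 72 → 121
f sits 3 levels below the root, so its codeword is 3 bits.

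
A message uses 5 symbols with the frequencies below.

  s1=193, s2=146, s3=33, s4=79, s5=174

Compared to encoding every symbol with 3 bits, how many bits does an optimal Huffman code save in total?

Fixed-length: 3 bits × 625 symbols = 1875 bits.
Huffman merges:
s3(33) + s4(79) → 112
112 + s2(146) → 258
s5(174) + s1(193) → 367
258 + 367 → 625
Huffman total = 112 + 258 + 367 + 625 = 1362 bits.
Saving = 1875 − 1362 = 513 bits.

513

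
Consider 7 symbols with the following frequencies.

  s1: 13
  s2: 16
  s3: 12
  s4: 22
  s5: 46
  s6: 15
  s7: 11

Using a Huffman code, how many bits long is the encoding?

Greedily combine the two least-frequent nodes:
combine s7(11), s3(12) → 23
combine s1(13), s6(15) → 28
combine s2(16), s4(22) → 38
combine 23, 28 → 51
combine 38, s5(46) → 84
combine 51, 84 → 135
Total encoded bits = sum of merged weights = 23 + 28 + 38 + 51 + 84 + 135 = 359.

359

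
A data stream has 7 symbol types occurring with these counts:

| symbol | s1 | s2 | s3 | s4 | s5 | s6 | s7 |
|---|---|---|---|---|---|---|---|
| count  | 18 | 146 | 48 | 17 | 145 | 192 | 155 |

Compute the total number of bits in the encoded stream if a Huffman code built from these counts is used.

1788

Greedily combine the two least-frequent nodes:
merge s4(17) and s1(18): 35
merge 35 and s3(48): 83
merge 83 and s5(145): 228
merge s2(146) and s7(155): 301
merge s6(192) and 228: 420
merge 301 and 420: 721
Each symbol's bit-cost is frequency × depth; summing gives 1788 bits (equivalently 35 + 83 + 228 + 301 + 420 + 721).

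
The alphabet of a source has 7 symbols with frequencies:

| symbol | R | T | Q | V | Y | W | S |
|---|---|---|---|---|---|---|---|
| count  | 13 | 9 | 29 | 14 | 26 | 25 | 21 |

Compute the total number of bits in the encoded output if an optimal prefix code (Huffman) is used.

Greedily combine the two least-frequent nodes:
T(9) + R(13) → 22
V(14) + S(21) → 35
22 + W(25) → 47
Y(26) + Q(29) → 55
35 + 47 → 82
55 + 82 → 137
The encoded length is the sum of every internal node's weight: 22 + 35 + 47 + 55 + 82 + 137 = 378 bits.

378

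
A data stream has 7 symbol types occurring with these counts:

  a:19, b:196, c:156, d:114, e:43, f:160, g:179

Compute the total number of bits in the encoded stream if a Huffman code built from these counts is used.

Merge the two smallest weights repeatedly:
combine a(19), e(43) → 62
combine 62, d(114) → 176
combine c(156), f(160) → 316
combine 176, g(179) → 355
combine b(196), 316 → 512
combine 355, 512 → 867
Each symbol's bit-cost is frequency × depth; summing gives 2288 bits (equivalently 62 + 176 + 316 + 355 + 512 + 867).

2288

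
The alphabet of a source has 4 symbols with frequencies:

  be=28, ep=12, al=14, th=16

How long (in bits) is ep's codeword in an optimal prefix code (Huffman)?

Huffman merges, smallest pair first:
merge ep(12) and al(14): 26
merge th(16) and 26: 42
merge be(28) and 42: 70
The subtree containing ep is merged 3 times, so code length = 3.

3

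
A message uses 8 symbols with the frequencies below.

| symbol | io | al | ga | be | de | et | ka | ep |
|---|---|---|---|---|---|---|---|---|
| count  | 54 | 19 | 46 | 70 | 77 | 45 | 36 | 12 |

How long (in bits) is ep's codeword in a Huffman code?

5

Huffman merges, smallest pair first:
merge ep(12) and al(19): 31
merge 31 and ka(36): 67
merge et(45) and ga(46): 91
merge io(54) and 67: 121
merge be(70) and de(77): 147
merge 91 and 121: 212
merge 147 and 212: 359
The subtree containing ep is merged 5 times, so code length = 5.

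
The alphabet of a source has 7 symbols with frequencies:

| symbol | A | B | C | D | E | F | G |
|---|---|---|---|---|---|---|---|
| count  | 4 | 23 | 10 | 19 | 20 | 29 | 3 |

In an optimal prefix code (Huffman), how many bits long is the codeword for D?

Repeatedly merge the two smallest:
G(3) + A(4) → 7
7 + C(10) → 17
17 + D(19) → 36
E(20) + B(23) → 43
F(29) + 36 → 65
43 + 65 → 108
The subtree containing D is merged 3 times, so code length = 3.

3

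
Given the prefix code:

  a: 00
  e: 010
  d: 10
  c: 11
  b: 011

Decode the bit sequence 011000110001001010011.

babaeedb

Read left to right; each codeword is recognised as soon as it completes (prefix code):
  011→b | 00→a | 011→b | 00→a | 010→e | 010→e | 10→d | 011→b
Decoded message: babaeedb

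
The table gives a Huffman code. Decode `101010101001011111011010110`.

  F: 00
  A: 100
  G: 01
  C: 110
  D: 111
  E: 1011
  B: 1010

BBAEDGBC

Read left to right; each codeword is recognised as soon as it completes (prefix code):
  1010→B | 1010→B | 100→A | 1011→E | 111→D | 01→G | 1010→B | 110→C
Decoded message: BBAEDGBC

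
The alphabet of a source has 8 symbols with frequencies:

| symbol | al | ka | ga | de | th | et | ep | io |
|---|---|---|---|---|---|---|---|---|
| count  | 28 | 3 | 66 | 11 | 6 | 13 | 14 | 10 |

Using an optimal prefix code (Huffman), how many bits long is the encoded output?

Build the Huffman tree bottom-up:
combine ka(3), th(6) → 9
combine 9, io(10) → 19
combine de(11), et(13) → 24
combine ep(14), 19 → 33
combine 24, al(28) → 52
combine 33, 52 → 85
combine ga(66), 85 → 151
The encoded length is the sum of every internal node's weight: 9 + 19 + 24 + 33 + 52 + 85 + 151 = 373 bits.

373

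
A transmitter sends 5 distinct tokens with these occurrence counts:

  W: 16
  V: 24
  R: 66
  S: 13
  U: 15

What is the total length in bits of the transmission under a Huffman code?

Build the Huffman tree bottom-up:
S(13) + U(15) → 28
W(16) + V(24) → 40
28 + 40 → 68
R(66) + 68 → 134
Each symbol's bit-cost is frequency × depth; summing gives 270 bits (equivalently 28 + 40 + 68 + 134).

270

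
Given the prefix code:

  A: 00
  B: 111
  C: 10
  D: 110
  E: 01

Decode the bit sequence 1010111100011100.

Read left to right; each codeword is recognised as soon as it completes (prefix code):
  10→C | 10→C | 111→B | 10→C | 00→A | 111→B | 00→A
Decoded message: CCBCABA

CCBCABA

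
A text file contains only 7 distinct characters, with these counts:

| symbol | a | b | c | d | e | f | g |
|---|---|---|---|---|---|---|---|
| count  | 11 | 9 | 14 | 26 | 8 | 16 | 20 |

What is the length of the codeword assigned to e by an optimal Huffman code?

Build the tree from the bottom:
e(8) + b(9) → 17
a(11) + c(14) → 25
f(16) + 17 → 33
g(20) + 25 → 45
d(26) + 33 → 59
45 + 59 → 104
The subtree containing e is merged 4 times, so code length = 4.

4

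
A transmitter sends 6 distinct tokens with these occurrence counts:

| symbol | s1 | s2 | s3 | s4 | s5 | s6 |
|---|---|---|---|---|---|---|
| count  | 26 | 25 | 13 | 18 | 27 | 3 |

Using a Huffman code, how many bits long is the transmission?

Build the Huffman tree bottom-up:
s6(3) + s3(13) → 16
16 + s4(18) → 34
s2(25) + s1(26) → 51
s5(27) + 34 → 61
51 + 61 → 112
The encoded length is the sum of every internal node's weight: 16 + 34 + 51 + 61 + 112 = 274 bits.

274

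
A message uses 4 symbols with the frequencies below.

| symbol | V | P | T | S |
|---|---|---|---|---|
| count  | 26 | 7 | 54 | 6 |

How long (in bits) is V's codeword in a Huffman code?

Repeatedly merge the two smallest:
merge S(6) and P(7): 13
merge 13 and V(26): 39
merge 39 and T(54): 93
V's leaf is at depth 2, giving a 2-bit codeword.

2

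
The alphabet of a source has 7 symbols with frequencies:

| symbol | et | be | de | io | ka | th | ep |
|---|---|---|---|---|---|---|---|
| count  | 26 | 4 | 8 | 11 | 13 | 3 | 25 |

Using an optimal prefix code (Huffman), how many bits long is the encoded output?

Greedily combine the two least-frequent nodes:
combine th(3), be(4) → 7
combine 7, de(8) → 15
combine io(11), ka(13) → 24
combine 15, 24 → 39
combine ep(25), et(26) → 51
combine 39, 51 → 90
Each symbol's bit-cost is frequency × depth; summing gives 226 bits (equivalently 7 + 15 + 24 + 39 + 51 + 90).

226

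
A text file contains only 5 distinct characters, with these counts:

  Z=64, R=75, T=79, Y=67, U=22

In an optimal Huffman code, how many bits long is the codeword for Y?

Huffman merges, smallest pair first:
merge U(22) and Z(64): 86
merge Y(67) and R(75): 142
merge T(79) and 86: 165
merge 142 and 165: 307
Y's leaf is at depth 2, giving a 2-bit codeword.

2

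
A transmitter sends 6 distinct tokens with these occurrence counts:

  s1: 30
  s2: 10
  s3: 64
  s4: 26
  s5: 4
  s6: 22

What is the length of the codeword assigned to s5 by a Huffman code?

Build the tree from the bottom:
s5(4) + s2(10) → 14
14 + s6(22) → 36
s4(26) + s1(30) → 56
36 + 56 → 92
s3(64) + 92 → 156
The subtree containing s5 is merged 4 times, so code length = 4.

4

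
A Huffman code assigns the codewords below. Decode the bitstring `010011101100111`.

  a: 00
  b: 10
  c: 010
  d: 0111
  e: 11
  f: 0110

cdfd

Read left to right; each codeword is recognised as soon as it completes (prefix code):
  010→c | 0111→d | 0110→f | 0111→d
Decoded message: cdfd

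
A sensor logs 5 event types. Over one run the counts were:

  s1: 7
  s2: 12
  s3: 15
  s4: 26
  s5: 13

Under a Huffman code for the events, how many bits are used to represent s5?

2

Repeatedly merge the two smallest:
combine s1(7), s2(12) → 19
combine s5(13), s3(15) → 28
combine 19, s4(26) → 45
combine 28, 45 → 73
s5's leaf is at depth 2, giving a 2-bit codeword.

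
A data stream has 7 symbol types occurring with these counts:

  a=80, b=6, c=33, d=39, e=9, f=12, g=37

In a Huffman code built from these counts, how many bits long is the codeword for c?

Build the tree from the bottom:
merge b(6) and e(9): 15
merge f(12) and 15: 27
merge 27 and c(33): 60
merge g(37) and d(39): 76
merge 60 and 76: 136
merge a(80) and 136: 216
c's leaf is at depth 3, giving a 3-bit codeword.

3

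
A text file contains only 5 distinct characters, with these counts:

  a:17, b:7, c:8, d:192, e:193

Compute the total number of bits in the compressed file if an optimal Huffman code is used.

Greedily combine the two least-frequent nodes:
combine b(7), c(8) → 15
combine 15, a(17) → 32
combine 32, d(192) → 224
combine e(193), 224 → 417
The encoded length is the sum of every internal node's weight: 15 + 32 + 224 + 417 = 688 bits.

688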